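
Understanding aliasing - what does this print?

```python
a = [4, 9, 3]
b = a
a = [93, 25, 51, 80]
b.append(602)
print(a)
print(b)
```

Key concept: rebinding vs mutation: a is rebound to a new list, b still points at the original.
Step by step:
`a = [4, 9, 3]` → a = [4, 9, 3]
`b = a` → b = [4, 9, 3] (same object as a)
`a = [93, 25, 51, 80]` → a = [93, 25, 51, 80]
`b.append(602)` → b = [4, 9, 3, 602]
`print(a)` → prints [93, 25, 51, 80]
`print(b)` → prints [4, 9, 3, 602]

Answer:
[93, 25, 51, 80]
[4, 9, 3, 602]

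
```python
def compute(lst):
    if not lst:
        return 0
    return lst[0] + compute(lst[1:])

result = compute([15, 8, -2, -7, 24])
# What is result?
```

15 + 8 + (-2) + (-7) + 24 + 0 = 38

Answer: 38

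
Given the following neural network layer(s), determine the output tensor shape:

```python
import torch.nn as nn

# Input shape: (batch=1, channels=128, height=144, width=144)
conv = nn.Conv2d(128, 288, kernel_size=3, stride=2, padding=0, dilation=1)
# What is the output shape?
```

Input: (1, 128, 144, 144) -> Output: (1, 288, 71, 71)

Answer: (1, 288, 71, 71)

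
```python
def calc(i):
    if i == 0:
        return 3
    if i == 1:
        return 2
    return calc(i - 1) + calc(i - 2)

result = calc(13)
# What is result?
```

Build up from base cases: calc(0)=3, calc(1)=2, calc(2)=5, calc(3)=7, calc(4)=12, calc(5)=19, calc(6)=31, ..., calc(13)=898

Answer: 898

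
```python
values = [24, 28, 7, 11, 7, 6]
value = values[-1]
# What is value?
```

Trace:
`values = [24, 28, 7, 11, 7, 6]` → values = [24, 28, 7, 11, 7, 6]
`value = values[-1]` → value = 6
So value = 6

Answer: 6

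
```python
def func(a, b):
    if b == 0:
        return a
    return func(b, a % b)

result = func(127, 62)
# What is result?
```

func(127, 62) -> func(62, 3) -> func(3, 2) -> func(2, 1) -> func(1, 0) -> 1

Answer: 1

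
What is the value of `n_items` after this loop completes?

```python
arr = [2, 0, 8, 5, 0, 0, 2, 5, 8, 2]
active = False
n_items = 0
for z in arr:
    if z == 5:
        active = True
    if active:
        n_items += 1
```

Count elements after first 5 in [2, 0, 8, 5, 0, 0, 2, 5, 8, 2]
`n_items` takes the values: 0 → 1 → 2 → 3 → 4 → 5 → 6 → 7

Answer: 7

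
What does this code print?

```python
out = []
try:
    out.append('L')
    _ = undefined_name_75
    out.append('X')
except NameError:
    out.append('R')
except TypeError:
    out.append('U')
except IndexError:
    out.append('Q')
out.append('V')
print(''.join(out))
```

Execution trace: 'L' (try body) → 'R' (except NameError) → 'V' (after the try/except). Output: LRV

Answer: LRV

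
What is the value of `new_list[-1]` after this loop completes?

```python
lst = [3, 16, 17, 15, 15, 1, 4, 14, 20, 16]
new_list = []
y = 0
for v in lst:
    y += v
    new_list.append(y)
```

Cumulative sum ends at 121
`new_list` takes the values: [] → [3] → [3, 19] → [3, 19, 36] → [3, 19, 36, 51] → [3, 19, 36, 51, 66] → [3, 19, 36, 51, 66, 67] → [3, 19, 36, 51, 66, 67, 71] → [3, 19, 36, 51, 66, 67, 71, 85] → [3, 19, 36, 51, 66, 67, 71, 85, 105] → [3, 19, 36, 51, 66, 67, 71, 85, 105, 121]
So `new_list[-1]` = 121

Answer: 121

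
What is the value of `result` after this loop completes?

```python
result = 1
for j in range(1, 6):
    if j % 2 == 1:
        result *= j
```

Product of odd numbers 1 to 5
`result` takes the values: 1 → 3 → 15

Answer: 15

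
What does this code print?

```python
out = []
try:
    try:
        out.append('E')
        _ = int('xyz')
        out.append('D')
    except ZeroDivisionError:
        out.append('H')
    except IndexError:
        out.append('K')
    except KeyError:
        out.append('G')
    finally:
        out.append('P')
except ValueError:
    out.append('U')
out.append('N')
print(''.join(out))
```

Execution trace: 'E' (inner try body) → 'P' (inner finally) → 'U' (outer except ValueError) → 'N' (after the try/except). Output: EPUN

Answer: EPUN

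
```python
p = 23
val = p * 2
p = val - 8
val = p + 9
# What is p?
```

Trace:
`p = 23` → p = 23
`val = p * 2` → val = 46
`p = val - 8` → p = 38
`val = p + 9` → val = 47
So p = 38

Answer: 38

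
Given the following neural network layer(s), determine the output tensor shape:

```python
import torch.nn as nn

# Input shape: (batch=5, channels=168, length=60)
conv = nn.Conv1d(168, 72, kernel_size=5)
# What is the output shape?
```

Input: (5, 168, 60) -> Output: (5, 72, 56)

Answer: (5, 72, 56)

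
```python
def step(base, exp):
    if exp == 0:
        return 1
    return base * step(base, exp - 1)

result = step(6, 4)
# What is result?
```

step(6, 4) = 6 * 6 * 6 * 6 = 1296

Answer: 1296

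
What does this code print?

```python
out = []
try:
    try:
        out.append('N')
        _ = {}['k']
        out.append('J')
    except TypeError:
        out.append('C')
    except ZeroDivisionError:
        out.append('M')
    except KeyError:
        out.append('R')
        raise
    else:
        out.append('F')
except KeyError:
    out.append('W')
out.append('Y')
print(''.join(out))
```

Execution trace: 'N' (inner try body) → 'R' (inner except KeyError) → 'W' (outer except KeyError) → 'Y' (after the try/except). Output: NRWY

Answer: NRWY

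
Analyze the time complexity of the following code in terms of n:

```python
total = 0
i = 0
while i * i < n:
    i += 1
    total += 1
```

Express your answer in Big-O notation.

Each loop level contributes: √n. Multiplying the contributions gives O(√n).

Answer: O(√n)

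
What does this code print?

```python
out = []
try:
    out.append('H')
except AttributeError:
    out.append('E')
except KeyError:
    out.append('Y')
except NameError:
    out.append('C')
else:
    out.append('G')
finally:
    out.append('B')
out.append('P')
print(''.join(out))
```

Execution trace: 'H' (try body, no exception) → 'G' (else) → 'B' (finally) → 'P' (after the try/except). Output: HGBP

Answer: HGBP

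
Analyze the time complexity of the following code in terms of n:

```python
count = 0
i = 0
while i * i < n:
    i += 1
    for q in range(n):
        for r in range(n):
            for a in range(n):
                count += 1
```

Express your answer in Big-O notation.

Each loop level contributes: √n × n × n × n. Multiplying the contributions gives O(n^3√n).

Answer: O(n^3√n)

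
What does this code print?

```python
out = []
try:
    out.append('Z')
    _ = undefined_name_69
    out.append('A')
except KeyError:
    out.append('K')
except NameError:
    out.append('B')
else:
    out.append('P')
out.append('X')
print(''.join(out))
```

Execution trace: 'Z' (try body) → 'B' (except NameError) → 'X' (after the try/except). Output: ZBX

Answer: ZBX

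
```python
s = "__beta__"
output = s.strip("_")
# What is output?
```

Trace:
`s = "__beta__"` → s = '__beta__'
`output = s.strip("_")` → output = 'beta'
So output = 'beta'

Answer: 'beta'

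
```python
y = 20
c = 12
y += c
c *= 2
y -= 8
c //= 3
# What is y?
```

Trace:
`y = 20` → y = 20
`c = 12` → c = 12
`y += c` → y = 32
`c *= 2` → c = 24
`y -= 8` → y = 24
`c //= 3` → c = 8
So y = 24

Answer: 24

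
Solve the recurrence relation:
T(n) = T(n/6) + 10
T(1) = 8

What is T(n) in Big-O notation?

Each step divides n by 6 and adds 10. After log_6(n) steps we reach T(1)=8. So T(n) = 10·log_6(n) + 8 = O(log n).

Answer: O(log n)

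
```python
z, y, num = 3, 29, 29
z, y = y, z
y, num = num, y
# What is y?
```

Trace:
`z, y, num = 3, 29, 29` → z = 3; y = 29; num = 29
`z, y = y, z` → z = 29; y = 3
`y, num = num, y` → y = 29; num = 3
So y = 29

Answer: 29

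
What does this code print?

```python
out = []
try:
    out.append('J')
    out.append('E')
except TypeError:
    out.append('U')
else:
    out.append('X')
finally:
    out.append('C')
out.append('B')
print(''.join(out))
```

Execution trace: 'J' (try body) → 'E' (try body, no exception) → 'X' (else) → 'C' (finally) → 'B' (after the try/except). Output: JEXCB

Answer: JEXCB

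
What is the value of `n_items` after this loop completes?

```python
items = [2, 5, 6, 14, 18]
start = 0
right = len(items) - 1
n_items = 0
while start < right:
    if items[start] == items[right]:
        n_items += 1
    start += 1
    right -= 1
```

Count matching pairs from ends
`n_items` takes the values: 0

Answer: 0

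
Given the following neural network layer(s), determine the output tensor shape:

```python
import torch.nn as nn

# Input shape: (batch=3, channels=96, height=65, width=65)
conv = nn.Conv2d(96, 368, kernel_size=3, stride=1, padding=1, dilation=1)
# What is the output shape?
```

Input: (3, 96, 65, 65) -> Output: (3, 368, 65, 65)

Answer: (3, 368, 65, 65)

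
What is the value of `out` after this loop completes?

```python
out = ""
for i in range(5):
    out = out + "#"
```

Repeat '#' 5 times
`out` takes the values: "" → "#" → "##" → "###" → "####" → "#####"

Answer: "#####"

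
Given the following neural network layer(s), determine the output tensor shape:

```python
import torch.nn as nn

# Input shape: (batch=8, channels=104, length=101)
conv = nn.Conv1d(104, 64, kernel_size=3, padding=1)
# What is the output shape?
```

Input: (8, 104, 101) -> Output: (8, 64, 101)

Answer: (8, 64, 101)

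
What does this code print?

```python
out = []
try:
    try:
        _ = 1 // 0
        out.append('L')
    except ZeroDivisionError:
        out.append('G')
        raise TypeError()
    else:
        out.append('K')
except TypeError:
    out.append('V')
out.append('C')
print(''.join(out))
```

Execution trace: 'G' (inner except ZeroDivisionError) → 'V' (outer except TypeError) → 'C' (after the try/except). Output: GVC

Answer: GVC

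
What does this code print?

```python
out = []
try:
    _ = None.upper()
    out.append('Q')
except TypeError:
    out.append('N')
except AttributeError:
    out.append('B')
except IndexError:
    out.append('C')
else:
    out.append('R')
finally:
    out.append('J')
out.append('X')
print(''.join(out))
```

Execution trace: 'B' (except AttributeError) → 'J' (finally) → 'X' (after the try/except). Output: BJX

Answer: BJX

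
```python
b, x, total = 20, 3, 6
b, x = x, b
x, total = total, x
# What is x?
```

Trace:
`b, x, total = 20, 3, 6` → b = 20; x = 3; total = 6
`b, x = x, b` → b = 3; x = 20
`x, total = total, x` → x = 6; total = 20
So x = 6

Answer: 6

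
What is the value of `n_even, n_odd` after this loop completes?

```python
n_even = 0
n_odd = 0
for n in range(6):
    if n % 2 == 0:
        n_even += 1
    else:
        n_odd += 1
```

Count evens and odds in range(6)
`n_even, n_odd` takes the values: (0, 0) → (1, 0) → (1, 1) → (2, 1) → (2, 2) → (3, 2) → (3, 3)

Answer: 3, 3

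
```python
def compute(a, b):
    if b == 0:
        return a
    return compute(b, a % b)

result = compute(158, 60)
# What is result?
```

compute(158, 60) -> compute(60, 38) -> compute(38, 22) -> compute(22, 16) -> compute(16, 6) -> compute(6, 4) -> compute(4, 2) -> compute(2, 0) -> 2

Answer: 2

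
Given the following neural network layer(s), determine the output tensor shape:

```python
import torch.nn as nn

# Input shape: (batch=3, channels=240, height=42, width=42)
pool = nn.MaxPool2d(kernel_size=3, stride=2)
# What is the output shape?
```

Input: (3, 240, 42, 42) -> Output: (3, 240, 20, 20)

Answer: (3, 240, 20, 20)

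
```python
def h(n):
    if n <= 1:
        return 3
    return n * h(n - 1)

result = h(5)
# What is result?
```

h(5) = 5 * 4 * 3 * 2 * 3 = 360

Answer: 360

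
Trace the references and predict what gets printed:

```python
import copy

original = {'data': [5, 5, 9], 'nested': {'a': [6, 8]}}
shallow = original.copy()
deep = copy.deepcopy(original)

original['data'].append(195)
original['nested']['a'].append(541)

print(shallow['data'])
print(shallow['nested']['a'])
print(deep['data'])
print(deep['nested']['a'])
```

Key concept: comparing shallow vs deep copy.
Step by step:
`original = {'data': [5, 5, 9], 'nested': {'a': [6, 8]}}` → original = {'data': [5, 5, 9], 'nested': {'a': [6, 8]}}
`shallow = original.copy()` → shallow = {'data': [5, 5, 9], 'nested': {'a': [6, 8]}}
`deep = copy.deepcopy(original)` → deep = {'data': [5, 5, 9], 'nested': {'a': [6, 8]}}
`original['data'].append(195)` → original = {'data': [5, 5, 9, 195], 'nested': {'a': [6, 8]}}; shallow = {'data': [5, 5, 9, 195], 'nested': {'a': [6, 8]}}
`original['nested']['a'].append(541)` → original = {'data': [5, 5, 9, 195], 'nested': {'a': [6, 8, 541]}}; shallow = {'data': [5, 5, 9, 195], 'nested': {'a': [6, 8, 541]}}
`print(shallow['data'])` → prints [5, 5, 9, 195]
`print(shallow['nested']['a'])` → prints [6, 8, 541]
`print(deep['data'])` → prints [5, 5, 9]
`print(deep['nested']['a'])` → prints [6, 8]

Answer:
[5, 5, 9, 195]
[6, 8, 541]
[5, 5, 9]
[6, 8]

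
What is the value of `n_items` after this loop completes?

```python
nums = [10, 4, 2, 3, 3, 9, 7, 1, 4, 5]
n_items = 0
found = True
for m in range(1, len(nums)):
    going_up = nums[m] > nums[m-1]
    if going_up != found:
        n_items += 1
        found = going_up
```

Count direction changes in [10, 4, 2, 3, 3, 9, 7, 1, 4, 5]
`n_items` takes the values: 0 → 1 → 2 → 3 → 4 → 5 → 6

Answer: 6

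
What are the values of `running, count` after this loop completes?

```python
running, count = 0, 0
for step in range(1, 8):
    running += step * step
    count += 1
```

Sum of squares and count
`running, count` takes the values: (0, 0) → (1, 0) → (1, 1) → (5, 1) → (5, 2) → (14, 2) → (14, 3) → (30, 3) → (30, 4) → (55, 4) → (55, 5) → (91, 5) → (91, 6) → (140, 6) → (140, 7)

Answer: 140, 7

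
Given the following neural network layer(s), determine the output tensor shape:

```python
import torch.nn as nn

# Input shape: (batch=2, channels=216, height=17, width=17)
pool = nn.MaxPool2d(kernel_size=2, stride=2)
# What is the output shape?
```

Input: (2, 216, 17, 17) -> Output: (2, 216, 8, 8)

Answer: (2, 216, 8, 8)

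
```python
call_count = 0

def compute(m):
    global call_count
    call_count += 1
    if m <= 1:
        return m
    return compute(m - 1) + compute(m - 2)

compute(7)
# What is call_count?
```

Calls(m) = 1 + Calls(m-1) + Calls(m-2); Calls(0)=Calls(1)=1. For m=7 this gives 41.

Answer: 41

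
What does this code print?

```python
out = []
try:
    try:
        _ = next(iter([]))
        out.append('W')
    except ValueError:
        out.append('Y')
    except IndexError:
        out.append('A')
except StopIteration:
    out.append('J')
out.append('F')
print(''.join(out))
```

Execution trace: 'J' (outer except StopIteration) → 'F' (after the try/except). Output: JF

Answer: JF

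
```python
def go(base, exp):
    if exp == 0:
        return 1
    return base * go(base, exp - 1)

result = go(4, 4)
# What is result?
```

go(4, 4) = 4 * 4 * 4 * 4 = 256

Answer: 256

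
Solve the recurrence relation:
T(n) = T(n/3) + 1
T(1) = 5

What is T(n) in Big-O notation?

Each step divides n by 3 and adds 1. After log_3(n) steps we reach T(1)=5. So T(n) = 1·log_3(n) + 5 = O(log n).

Answer: O(log n)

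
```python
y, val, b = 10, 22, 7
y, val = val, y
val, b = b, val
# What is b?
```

Trace:
`y, val, b = 10, 22, 7` → y = 10; val = 22; b = 7
`y, val = val, y` → y = 22; val = 10
`val, b = b, val` → val = 7; b = 10
So b = 10

Answer: 10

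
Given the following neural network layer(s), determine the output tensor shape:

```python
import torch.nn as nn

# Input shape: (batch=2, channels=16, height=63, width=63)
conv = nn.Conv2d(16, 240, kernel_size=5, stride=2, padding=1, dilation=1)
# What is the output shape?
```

Input: (2, 16, 63, 63) -> Output: (2, 240, 31, 31)

Answer: (2, 240, 31, 31)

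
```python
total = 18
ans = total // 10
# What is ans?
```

Trace:
`total = 18` → total = 18
`ans = total // 10` → ans = 1
So ans = 1

Answer: 1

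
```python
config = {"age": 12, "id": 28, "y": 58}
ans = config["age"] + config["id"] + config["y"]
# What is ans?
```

Trace:
`config = {"age": 12, "id": 28, "y": 58}` → config = {'age': 12, 'id': 28, 'y': 58}
`ans = config["age"] + config["id"] + config["y"]` → ans = 98
So ans = 98

Answer: 98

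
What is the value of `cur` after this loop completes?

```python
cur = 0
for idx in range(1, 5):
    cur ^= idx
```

XOR of 1 to 4
`cur` takes the values: 0 → 1 → 3 → 0 → 4

Answer: 4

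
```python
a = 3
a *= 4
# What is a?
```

Trace:
`a = 3` → a = 3
`a *= 4` → a = 12
So a = 12

Answer: 12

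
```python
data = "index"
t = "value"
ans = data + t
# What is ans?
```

Trace:
`data = "index"` → data = 'index'
`t = "value"` → t = 'value'
`ans = data + t` → ans = 'indexvalue'
So ans = 'indexvalue'

Answer: 'indexvalue'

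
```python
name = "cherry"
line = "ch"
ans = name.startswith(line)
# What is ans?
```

Trace:
`name = "cherry"` → name = 'cherry'
`line = "ch"` → line = 'ch'
`ans = name.startswith(line)` → ans = True
So ans = True

Answer: True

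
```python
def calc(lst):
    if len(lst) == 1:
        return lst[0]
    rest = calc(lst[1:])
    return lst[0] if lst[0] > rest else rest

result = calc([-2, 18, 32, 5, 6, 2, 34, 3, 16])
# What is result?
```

Recursive max over [-2, 18, 32, 5, 6, 2, 34, 3, 16] = 34

Answer: 34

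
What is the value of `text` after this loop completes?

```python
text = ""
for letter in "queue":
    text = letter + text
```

Reverse 'queue'
`text` takes the values: "" → "q" → "uq" → "euq" → "ueuq" → "eueuq"

Answer: "eueuq"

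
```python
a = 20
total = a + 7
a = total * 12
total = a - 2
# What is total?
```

Trace:
`a = 20` → a = 20
`total = a + 7` → total = 27
`a = total * 12` → a = 324
`total = a - 2` → total = 322
So total = 322

Answer: 322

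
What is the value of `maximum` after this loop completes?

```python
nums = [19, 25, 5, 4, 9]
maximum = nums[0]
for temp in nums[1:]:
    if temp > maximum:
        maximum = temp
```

Maximum of [19, 25, 5, 4, 9]
`maximum` takes the values: 19 → 25

Answer: 25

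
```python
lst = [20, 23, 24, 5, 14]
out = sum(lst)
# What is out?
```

Trace:
`lst = [20, 23, 24, 5, 14]` → lst = [20, 23, 24, 5, 14]
`out = sum(lst)` → out = 86
So out = 86

Answer: 86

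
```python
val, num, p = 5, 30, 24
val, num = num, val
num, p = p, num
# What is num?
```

Trace:
`val, num, p = 5, 30, 24` → val = 5; num = 30; p = 24
`val, num = num, val` → val = 30; num = 5
`num, p = p, num` → num = 24; p = 5
So num = 24

Answer: 24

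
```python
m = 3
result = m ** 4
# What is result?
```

Trace:
`m = 3` → m = 3
`result = m ** 4` → result = 81
So result = 81

Answer: 81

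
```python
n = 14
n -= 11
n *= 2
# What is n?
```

Trace:
`n = 14` → n = 14
`n -= 11` → n = 3
`n *= 2` → n = 6
So n = 6

Answer: 6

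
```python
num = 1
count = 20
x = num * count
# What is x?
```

Trace:
`num = 1` → num = 1
`count = 20` → count = 20
`x = num * count` → x = 20
So x = 20

Answer: 20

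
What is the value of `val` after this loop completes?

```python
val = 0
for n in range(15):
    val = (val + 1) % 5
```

Increment mod 5, 15 times = 0
`val` takes the values: 0 → 1 → 2 → 3 → 4 → 0 → 1 → 2 → 3 → 4 → 0 → 1 → 2 → 3 → 4 → 0

Answer: 0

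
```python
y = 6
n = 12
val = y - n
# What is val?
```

Trace:
`y = 6` → y = 6
`n = 12` → n = 12
`val = y - n` → val = -6
So val = -6

Answer: -6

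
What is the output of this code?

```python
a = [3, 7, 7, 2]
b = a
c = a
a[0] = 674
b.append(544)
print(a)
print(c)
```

Key concept: multiple aliases.
Step by step:
`a = [3, 7, 7, 2]` → a = [3, 7, 7, 2]
`b = a` → b = [3, 7, 7, 2] (same object as a)
`c = a` → c = [3, 7, 7, 2] (same object as a, b)
`a[0] = 674` → a = [674, 7, 7, 2] (same object as b, c); b = [674, 7, 7, 2] (same object as a, c); c = [674, 7, 7, 2] (same object as a, b)
`b.append(544)` → a = [674, 7, 7, 2, 544] (same object as b, c); b = [674, 7, 7, 2, 544] (same object as a, c); c = [674, 7, 7, 2, 544] (same object as a, b)
`print(a)` → prints [674, 7, 7, 2, 544]
`print(c)` → prints [674, 7, 7, 2, 544]

Answer:
[674, 7, 7, 2, 544]
[674, 7, 7, 2, 544]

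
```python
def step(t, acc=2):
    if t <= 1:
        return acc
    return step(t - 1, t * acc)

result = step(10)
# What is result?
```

Accumulator trace (n, acc): (10, 2) -> (9, 20) -> (8, 180) -> (7, 1440) -> (6, 10080) -> (5, 60480) -> (4, 302400) -> (3, 1209600) -> (2, 3628800) -> (1, 7257600) -> return 7257600

Answer: 7257600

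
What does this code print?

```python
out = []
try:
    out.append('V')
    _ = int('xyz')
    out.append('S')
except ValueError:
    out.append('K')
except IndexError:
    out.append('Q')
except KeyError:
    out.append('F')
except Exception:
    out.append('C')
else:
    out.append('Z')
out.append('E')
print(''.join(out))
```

Execution trace: 'V' (try body) → 'K' (except ValueError) → 'E' (after the try/except). Output: VKE

Answer: VKE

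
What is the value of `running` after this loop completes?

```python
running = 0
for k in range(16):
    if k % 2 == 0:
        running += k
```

Sum of even numbers 0 to 15
`running` takes the values: 0 → 2 → 6 → 12 → 20 → 30 → 42 → 56

Answer: 56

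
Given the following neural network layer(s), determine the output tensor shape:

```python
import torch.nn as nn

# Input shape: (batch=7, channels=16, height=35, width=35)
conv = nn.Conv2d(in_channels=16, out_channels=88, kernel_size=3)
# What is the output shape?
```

Input: (7, 16, 35, 35) -> Output: (7, 88, 33, 33)

Answer: (7, 88, 33, 33)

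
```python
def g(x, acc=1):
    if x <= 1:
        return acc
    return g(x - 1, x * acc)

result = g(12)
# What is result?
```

Accumulator trace (n, acc): (12, 1) -> (11, 12) -> (10, 132) -> (9, 1320) -> (8, 11880) -> (7, 95040) -> (6, 665280) -> (5, 3991680) -> (4, 19958400) -> (3, 79833600) -> (2, 239500800) -> (1, 479001600) -> return 479001600

Answer: 479001600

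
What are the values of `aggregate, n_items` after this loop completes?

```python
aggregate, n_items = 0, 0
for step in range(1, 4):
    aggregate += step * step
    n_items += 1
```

Sum of squares and count
`aggregate, n_items` takes the values: (0, 0) → (1, 0) → (1, 1) → (5, 1) → (5, 2) → (14, 2) → (14, 3)

Answer: 14, 3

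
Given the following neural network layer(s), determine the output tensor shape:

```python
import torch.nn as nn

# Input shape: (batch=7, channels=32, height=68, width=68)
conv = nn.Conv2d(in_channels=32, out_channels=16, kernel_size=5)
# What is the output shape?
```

Input: (7, 32, 68, 68) -> Output: (7, 16, 64, 64)

Answer: (7, 16, 64, 64)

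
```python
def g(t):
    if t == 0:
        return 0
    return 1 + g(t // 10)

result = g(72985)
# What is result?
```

Count of digits of 72985: 5

Answer: 5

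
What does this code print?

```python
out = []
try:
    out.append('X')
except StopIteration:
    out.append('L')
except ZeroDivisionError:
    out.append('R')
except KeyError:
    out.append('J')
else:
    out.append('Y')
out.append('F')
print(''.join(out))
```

Execution trace: 'X' (try body, no exception) → 'Y' (else) → 'F' (after the try/except). Output: XYF

Answer: XYF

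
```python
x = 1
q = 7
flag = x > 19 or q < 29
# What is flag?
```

Trace:
`x = 1` → x = 1
`q = 7` → q = 7
`flag = x > 19 or q < 29` → flag = True
So flag = True

Answer: True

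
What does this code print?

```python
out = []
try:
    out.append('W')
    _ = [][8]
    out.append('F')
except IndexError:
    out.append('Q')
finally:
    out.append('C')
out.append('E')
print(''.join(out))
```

Execution trace: 'W' (try body) → 'Q' (except IndexError) → 'C' (finally) → 'E' (after the try/except). Output: WQCE

Answer: WQCE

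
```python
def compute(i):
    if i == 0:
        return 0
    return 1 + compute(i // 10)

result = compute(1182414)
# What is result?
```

Count of digits of 1182414: 7

Answer: 7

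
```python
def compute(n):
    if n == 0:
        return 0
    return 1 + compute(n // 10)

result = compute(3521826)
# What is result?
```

Count of digits of 3521826: 7

Answer: 7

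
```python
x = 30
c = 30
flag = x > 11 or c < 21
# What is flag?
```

Trace:
`x = 30` → x = 30
`c = 30` → c = 30
`flag = x > 11 or c < 21` → flag = True
So flag = True

Answer: True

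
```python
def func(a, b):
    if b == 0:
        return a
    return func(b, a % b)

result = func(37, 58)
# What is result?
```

func(37, 58) -> func(58, 37) -> func(37, 21) -> func(21, 16) -> func(16, 5) -> func(5, 1) -> func(1, 0) -> 1

Answer: 1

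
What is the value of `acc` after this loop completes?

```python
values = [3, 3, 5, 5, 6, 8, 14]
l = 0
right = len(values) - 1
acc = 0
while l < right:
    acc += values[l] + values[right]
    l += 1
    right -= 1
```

Sum of pairs from ends
`acc` takes the values: 0 → 17 → 28 → 39

Answer: 39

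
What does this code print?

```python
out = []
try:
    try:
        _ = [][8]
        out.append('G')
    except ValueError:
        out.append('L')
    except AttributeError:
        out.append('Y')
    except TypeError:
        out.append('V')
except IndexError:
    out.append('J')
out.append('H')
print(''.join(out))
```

Execution trace: 'J' (outer except IndexError) → 'H' (after the try/except). Output: JH

Answer: JH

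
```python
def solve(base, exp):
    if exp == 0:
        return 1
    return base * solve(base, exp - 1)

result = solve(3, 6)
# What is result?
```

solve(3, 6) = 3 * 3 * 3 * 3 * 3 * 3 = 729

Answer: 729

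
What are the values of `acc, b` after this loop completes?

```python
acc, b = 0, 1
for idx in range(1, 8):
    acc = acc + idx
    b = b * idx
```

Sum and factorial of 1 to 7
`acc, b` takes the values: (0, 1) → (1, 1) → (3, 1) → (3, 2) → (6, 2) → (6, 6) → (10, 6) → (10, 24) → (15, 24) → (15, 120) → (21, 120) → (21, 720) → (28, 720) → (28, 5040)

Answer: 28, 5040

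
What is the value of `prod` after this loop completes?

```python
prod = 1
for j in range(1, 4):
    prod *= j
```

3! = 6
`prod` takes the values: 1 → 2 → 6

Answer: 6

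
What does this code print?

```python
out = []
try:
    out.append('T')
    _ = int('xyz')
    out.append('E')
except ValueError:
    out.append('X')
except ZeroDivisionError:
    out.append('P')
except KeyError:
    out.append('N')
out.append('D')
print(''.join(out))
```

Execution trace: 'T' (try body) → 'X' (except ValueError) → 'D' (after the try/except). Output: TXD

Answer: TXD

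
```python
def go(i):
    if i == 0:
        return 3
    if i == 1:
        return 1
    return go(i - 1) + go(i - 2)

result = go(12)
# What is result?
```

Build up from base cases: go(0)=3, go(1)=1, go(2)=4, go(3)=5, go(4)=9, go(5)=14, go(6)=23, ..., go(12)=411

Answer: 411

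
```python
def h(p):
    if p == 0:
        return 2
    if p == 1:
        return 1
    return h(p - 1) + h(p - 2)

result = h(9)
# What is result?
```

Build up from base cases: h(0)=2, h(1)=1, h(2)=3, h(3)=4, h(4)=7, h(5)=11, h(6)=18, ..., h(9)=76

Answer: 76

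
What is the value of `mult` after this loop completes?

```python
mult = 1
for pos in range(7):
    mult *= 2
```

2^7 = 128
`mult` takes the values: 1 → 2 → 4 → 8 → 16 → 32 → 64 → 128

Answer: 128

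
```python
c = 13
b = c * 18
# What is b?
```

Trace:
`c = 13` → c = 13
`b = c * 18` → b = 234
So b = 234

Answer: 234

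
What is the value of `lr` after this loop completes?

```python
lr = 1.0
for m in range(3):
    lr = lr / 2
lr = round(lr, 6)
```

Halving LR 3 times: 1 / 2^3
`lr` takes the values: 1.0 → 0.5 → 0.25 → 0.125

Answer: 0.125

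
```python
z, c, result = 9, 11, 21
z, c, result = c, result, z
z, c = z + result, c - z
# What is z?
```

Trace:
`z, c, result = 9, 11, 21` → z = 9; c = 11; result = 21
`z, c, result = c, result, z` → z = 11; c = 21; result = 9
`z, c = z + result, c - z` → z = 20; c = 10
So z = 20

Answer: 20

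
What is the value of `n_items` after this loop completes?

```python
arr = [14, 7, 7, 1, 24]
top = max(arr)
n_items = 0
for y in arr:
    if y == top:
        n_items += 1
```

Count of max value 24 in [14, 7, 7, 1, 24]
`n_items` takes the values: 0 → 1

Answer: 1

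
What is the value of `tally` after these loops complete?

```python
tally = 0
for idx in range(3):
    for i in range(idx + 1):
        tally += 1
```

Triangle: 1 + 2 + ... + 3
`tally` takes the values: 0 → 1 → 2 → 3 → 4 → 5 → 6

Answer: 6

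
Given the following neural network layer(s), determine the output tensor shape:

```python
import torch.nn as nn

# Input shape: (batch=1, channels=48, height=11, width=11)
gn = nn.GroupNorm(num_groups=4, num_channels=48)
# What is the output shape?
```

Input: (1, 48, 11, 11) -> Output: (1, 48, 11, 11)

Answer: (1, 48, 11, 11)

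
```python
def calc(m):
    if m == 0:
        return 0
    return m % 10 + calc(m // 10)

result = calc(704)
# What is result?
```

Sum of digits of 704: 4 + 0 + 7 = 11

Answer: 11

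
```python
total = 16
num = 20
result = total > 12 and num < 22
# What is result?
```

Trace:
`total = 16` → total = 16
`num = 20` → num = 20
`result = total > 12 and num < 22` → result = True
So result = True

Answer: True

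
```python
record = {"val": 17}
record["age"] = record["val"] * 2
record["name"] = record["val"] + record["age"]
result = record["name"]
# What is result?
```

Trace:
`record = {"val": 17}` → record = {'val': 17}
`record["age"] = record["val"] * 2` → record = {'val': 17, 'age': 34}
`record["name"] = record["val"] + record["age"]` → record = {'val': 17, 'age': 34, 'name': 51}
`result = record["name"]` → result = 51
So result = 51

Answer: 51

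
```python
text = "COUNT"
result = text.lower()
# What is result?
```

Trace:
`text = "COUNT"` → text = 'COUNT'
`result = text.lower()` → result = 'count'
So result = 'count'

Answer: 'count'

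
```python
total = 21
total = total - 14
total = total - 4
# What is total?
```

Trace:
`total = 21` → total = 21
`total = total - 14` → total = 7
`total = total - 4` → total = 3
So total = 3

Answer: 3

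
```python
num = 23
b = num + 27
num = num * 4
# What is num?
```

Trace:
`num = 23` → num = 23
`b = num + 27` → b = 50
`num = num * 4` → num = 92
So num = 92

Answer: 92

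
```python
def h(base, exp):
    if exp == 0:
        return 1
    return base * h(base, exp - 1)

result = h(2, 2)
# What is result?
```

h(2, 2) = 2 * 2 = 4

Answer: 4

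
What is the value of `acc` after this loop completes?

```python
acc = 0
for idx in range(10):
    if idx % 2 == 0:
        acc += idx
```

Sum of even numbers 0 to 9
`acc` takes the values: 0 → 2 → 6 → 12 → 20

Answer: 20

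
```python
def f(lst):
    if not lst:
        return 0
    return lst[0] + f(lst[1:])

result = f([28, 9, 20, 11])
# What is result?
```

28 + 9 + 20 + 11 + 0 = 68

Answer: 68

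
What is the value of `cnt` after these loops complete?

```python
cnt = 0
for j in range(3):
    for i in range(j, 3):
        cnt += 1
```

Upper triangle: 3 + 2 + ... + 1
`cnt` takes the values: 0 → 1 → 2 → 3 → 4 → 5 → 6

Answer: 6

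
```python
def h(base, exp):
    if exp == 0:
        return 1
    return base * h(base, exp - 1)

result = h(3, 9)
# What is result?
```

h(3, 9) = 3 * 3 * 3 * 3 * 3 * 3 * 3 * 3 * 3 = 19683

Answer: 19683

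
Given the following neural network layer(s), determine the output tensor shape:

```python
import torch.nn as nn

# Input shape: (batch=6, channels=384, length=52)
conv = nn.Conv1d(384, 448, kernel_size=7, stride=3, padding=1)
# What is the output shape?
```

Input: (6, 384, 52) -> Output: (6, 448, 16)

Answer: (6, 448, 16)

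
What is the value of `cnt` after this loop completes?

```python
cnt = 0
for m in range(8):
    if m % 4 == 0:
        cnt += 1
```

Count numbers divisible by 4 in range(8)
`cnt` takes the values: 0 → 1 → 2

Answer: 2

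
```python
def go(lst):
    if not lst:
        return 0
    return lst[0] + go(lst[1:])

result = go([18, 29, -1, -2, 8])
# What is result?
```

18 + 29 + (-1) + (-2) + 8 + 0 = 52

Answer: 52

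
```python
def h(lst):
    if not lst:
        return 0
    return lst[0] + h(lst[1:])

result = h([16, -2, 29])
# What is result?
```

16 + (-2) + 29 + 0 = 43

Answer: 43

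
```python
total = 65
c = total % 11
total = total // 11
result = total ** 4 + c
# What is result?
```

Trace:
`total = 65` → total = 65
`c = total % 11` → c = 10
`total = total // 11` → total = 5
`result = total ** 4 + c` → result = 635
So result = 635

Answer: 635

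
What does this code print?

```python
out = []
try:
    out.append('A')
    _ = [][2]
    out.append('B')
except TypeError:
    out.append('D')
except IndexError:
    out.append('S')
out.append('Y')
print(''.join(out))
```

Execution trace: 'A' (try body) → 'S' (except IndexError) → 'Y' (after the try/except). Output: ASY

Answer: ASY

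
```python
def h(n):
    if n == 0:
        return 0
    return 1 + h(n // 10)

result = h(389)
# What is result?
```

Count of digits of 389: 3

Answer: 3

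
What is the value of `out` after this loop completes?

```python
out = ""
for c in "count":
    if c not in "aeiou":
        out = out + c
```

Remove vowels from 'count'
`out` takes the values: "" → "c" → "cn" → "cnt"

Answer: "cnt"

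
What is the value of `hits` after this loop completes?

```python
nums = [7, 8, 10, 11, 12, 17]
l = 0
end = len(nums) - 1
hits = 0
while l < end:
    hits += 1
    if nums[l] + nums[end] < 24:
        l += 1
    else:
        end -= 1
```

Steps to find pair summing to 24
`hits` takes the values: 0 → 1 → 2 → 3 → 4 → 5

Answer: 5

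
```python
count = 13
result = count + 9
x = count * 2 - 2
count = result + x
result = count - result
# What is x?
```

Trace:
`count = 13` → count = 13
`result = count + 9` → result = 22
`x = count * 2 - 2` → x = 24
`count = result + x` → count = 46
`result = count - result` → result = 24
So x = 24

Answer: 24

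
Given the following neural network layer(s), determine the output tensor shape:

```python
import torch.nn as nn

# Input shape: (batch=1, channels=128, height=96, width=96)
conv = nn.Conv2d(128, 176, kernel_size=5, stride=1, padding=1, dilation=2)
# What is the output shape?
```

Input: (1, 128, 96, 96) -> Output: (1, 176, 90, 90)

Answer: (1, 176, 90, 90)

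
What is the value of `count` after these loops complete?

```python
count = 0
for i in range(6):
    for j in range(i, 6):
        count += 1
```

Upper triangle: 6 + 5 + ... + 1
`count` takes the values: 0 → 1 → 2 → 3 → 4 → 5 → 6 → 7 → 8 → 9 → 10 → 11 → 12 → 13 → 14 → 15 → 16 → 17 → 18 → 19 → 20 → 21

Answer: 21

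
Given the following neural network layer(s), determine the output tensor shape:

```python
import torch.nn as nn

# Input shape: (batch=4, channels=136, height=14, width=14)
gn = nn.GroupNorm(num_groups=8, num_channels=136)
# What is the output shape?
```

Input: (4, 136, 14, 14) -> Output: (4, 136, 14, 14)

Answer: (4, 136, 14, 14)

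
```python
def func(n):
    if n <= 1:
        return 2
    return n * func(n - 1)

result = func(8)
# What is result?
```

func(8) = 8 * 7 * 6 * 5 * 4 * 3 * 2 * 2 = 80640

Answer: 80640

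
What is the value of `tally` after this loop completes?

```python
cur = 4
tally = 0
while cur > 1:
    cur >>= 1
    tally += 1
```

Count right shifts until 1
`tally` takes the values: 0 → 1 → 2

Answer: 2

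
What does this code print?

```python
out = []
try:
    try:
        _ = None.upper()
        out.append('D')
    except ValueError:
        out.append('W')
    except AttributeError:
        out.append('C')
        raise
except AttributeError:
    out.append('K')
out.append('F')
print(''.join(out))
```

Execution trace: 'C' (inner except AttributeError) → 'K' (outer except AttributeError) → 'F' (after the try/except). Output: CKF

Answer: CKF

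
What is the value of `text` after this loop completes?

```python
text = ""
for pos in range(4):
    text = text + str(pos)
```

Concatenate digits 0 to 3
`text` takes the values: "" → "0" → "01" → "012" → "0123"

Answer: "0123"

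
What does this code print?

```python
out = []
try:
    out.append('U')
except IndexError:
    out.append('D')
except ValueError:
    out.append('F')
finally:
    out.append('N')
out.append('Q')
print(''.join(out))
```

Execution trace: 'U' (try body, no exception) → 'N' (finally) → 'Q' (after the try/except). Output: UNQ

Answer: UNQ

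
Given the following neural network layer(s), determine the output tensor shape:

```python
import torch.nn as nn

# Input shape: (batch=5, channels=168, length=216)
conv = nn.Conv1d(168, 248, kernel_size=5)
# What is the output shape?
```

Input: (5, 168, 216) -> Output: (5, 248, 212)

Answer: (5, 248, 212)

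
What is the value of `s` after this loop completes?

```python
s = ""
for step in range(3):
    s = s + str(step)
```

Concatenate digits 0 to 2
`s` takes the values: "" → "0" → "01" → "012"

Answer: "012"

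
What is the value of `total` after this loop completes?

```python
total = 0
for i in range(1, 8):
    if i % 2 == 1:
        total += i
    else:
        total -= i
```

Add odd, subtract even
`total` takes the values: 0 → 1 → -1 → 2 → -2 → 3 → -3 → 4

Answer: 4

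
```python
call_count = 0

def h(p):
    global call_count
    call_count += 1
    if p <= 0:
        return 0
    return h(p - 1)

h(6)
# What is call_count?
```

Linear recursion stepping by 1: 7 calls from p=6 down to ≤0.

Answer: 7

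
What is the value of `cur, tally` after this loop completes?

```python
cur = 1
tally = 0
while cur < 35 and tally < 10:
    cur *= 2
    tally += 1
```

Double until >= 35 or 10 iterations
`cur, tally` takes the values: (1, 0) → (2, 0) → (2, 1) → (4, 1) → (4, 2) → (8, 2) → (8, 3) → (16, 3) → (16, 4) → (32, 4) → (32, 5) → (64, 5) → (64, 6)

Answer: 64, 6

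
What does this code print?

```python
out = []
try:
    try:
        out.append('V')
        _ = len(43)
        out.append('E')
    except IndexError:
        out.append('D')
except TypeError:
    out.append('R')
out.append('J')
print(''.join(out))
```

Execution trace: 'V' (try body) → 'R' (outer except TypeError) → 'J' (after the try/except). Output: VRJ

Answer: VRJ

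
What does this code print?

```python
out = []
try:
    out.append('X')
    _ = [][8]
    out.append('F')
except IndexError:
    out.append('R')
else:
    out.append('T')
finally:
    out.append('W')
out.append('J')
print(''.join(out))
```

Execution trace: 'X' (try body) → 'R' (except IndexError) → 'W' (finally) → 'J' (after the try/except). Output: XRWJ

Answer: XRWJ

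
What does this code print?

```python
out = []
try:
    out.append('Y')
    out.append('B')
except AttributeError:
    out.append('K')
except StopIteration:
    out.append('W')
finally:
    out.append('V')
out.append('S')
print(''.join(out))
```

Execution trace: 'Y' (try body) → 'B' (try body, no exception) → 'V' (finally) → 'S' (after the try/except). Output: YBVS

Answer: YBVS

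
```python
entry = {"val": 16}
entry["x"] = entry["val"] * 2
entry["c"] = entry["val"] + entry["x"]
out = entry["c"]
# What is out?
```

Trace:
`entry = {"val": 16}` → entry = {'val': 16}
`entry["x"] = entry["val"] * 2` → entry = {'val': 16, 'x': 32}
`entry["c"] = entry["val"] + entry["x"]` → entry = {'val': 16, 'x': 32, 'c': 48}
`out = entry["c"]` → out = 48
So out = 48

Answer: 48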